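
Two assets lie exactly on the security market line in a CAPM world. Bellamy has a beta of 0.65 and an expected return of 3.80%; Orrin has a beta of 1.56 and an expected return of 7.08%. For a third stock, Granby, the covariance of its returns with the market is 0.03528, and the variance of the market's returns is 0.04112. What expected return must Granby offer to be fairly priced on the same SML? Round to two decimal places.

4.55%

MRP = (7.08% − 3.80%) / (1.56 − 0.65) = 3.6044%
R_f = 3.80% − 0.65 × 3.6044% = 1.4571%
β_Granby = Cov / Var(R_m) = 0.03528 / 0.04112 = 0.8580
E(R_Granby) = R_f + β × MRP = 1.4571% + 0.8580 × 3.6044% = 4.55%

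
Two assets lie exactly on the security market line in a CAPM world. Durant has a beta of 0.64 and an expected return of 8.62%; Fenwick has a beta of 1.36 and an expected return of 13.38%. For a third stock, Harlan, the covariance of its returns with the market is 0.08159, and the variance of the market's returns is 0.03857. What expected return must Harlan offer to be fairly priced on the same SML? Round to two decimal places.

MRP = (13.38% − 8.62%) / (1.36 − 0.64) = 6.6111%
R_f = 8.62% − 0.64 × 6.6111% = 4.3889%
β_Harlan = Cov / Var(R_m) = 0.08159 / 0.03857 = 2.1154
E(R_Harlan) = R_f + β × MRP = 4.3889% + 2.1154 × 6.6111% = 18.37%

18.37%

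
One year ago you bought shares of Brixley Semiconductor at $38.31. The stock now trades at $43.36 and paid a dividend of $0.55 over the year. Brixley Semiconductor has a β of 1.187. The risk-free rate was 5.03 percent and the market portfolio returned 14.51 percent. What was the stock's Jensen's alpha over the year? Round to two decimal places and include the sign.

-1.67%

Realised HPR = (P1 + D1 − P0) / P0 = (43.36 + 0.55 − 38.31) / 38.31 = 5.60 / 38.31 = 14.6176%
MRP = 14.51% − 5.03% = 9.48%
CAPM required = R_f + β·MRP = 5.03% + 1.187 × 9.48% = 16.28276%
α = realised − required = 14.6176% − 16.28276% = -1.67%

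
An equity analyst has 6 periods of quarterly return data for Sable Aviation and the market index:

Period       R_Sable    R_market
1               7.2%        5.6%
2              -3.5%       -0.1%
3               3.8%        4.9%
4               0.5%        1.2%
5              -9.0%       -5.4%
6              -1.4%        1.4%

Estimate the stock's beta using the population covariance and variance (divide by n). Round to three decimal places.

Mean R_i = (7.2 − 3.5 + 3.8 + 0.5 − 9.0 − 1.4) / 6 = -0.4000%
Mean R_m = (5.6 − 0.1 + 4.9 + 1.2 − 5.4 + 1.4) / 6 = 1.2667%
Σ(R_i − R̄_i)(R_m − R̄_m) = 109.5700  ⇒  Cov = 109.5700 / 6 = 18.2617
Σ(R_m − R̄_m)² = 78.3133  ⇒  Var(R_m) = 78.3133 / 6 = 13.0522
β = Cov / Var(R_m) = 18.2617 / 13.0522 = 1.3991

1.399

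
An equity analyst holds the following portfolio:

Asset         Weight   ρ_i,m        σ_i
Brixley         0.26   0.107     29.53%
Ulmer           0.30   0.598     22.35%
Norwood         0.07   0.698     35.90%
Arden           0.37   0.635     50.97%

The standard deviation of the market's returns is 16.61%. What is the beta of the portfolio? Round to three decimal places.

β_Brixley = 0.107 × 29.53% / 16.61% = 0.1902
β_Ulmer = 0.598 × 22.35% / 16.61% = 0.8047
β_Norwood = 0.698 × 35.90% / 16.61% = 1.5086
β_Arden = 0.635 × 50.97% / 16.61% = 1.9486
β_P = Σ w_i β_i = 0.26×0.1902 + 0.30×0.8047 + 0.07×1.5086 + 0.37×1.9486 = 1.1174

1.117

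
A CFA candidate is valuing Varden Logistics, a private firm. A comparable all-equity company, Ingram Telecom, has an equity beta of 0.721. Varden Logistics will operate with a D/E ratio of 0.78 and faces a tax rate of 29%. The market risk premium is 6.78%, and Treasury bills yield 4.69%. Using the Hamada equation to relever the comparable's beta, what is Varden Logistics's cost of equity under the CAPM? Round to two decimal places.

12.29%

β_L = β_U × [1 + (1 − t)(D/E)] = 0.721 × [1 + (1 − 0.29) × 0.78]
    = 0.721 × [1 + 0.71 × 0.78] = 0.721 × 1.5538 = 1.1203
E(R) = R_f + β_L × MRP = 4.69% + 1.1203 × 6.78% = 12.29%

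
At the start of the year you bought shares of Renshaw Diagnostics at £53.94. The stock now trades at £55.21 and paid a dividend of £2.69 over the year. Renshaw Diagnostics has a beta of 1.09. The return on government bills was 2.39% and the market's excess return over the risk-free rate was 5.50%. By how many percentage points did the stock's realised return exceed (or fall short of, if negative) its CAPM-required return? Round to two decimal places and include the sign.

Realised HPR = (P1 + D1 − P0) / P0 = (55.21 + 2.69 − 53.94) / 53.94 = 3.96 / 53.94 = 7.3415%
CAPM required = R_f + β·MRP = 2.39% + 1.09 × 5.50% = 8.3850%
α = realised − required = 7.3415% − 8.3850% = -1.04%

-1.04%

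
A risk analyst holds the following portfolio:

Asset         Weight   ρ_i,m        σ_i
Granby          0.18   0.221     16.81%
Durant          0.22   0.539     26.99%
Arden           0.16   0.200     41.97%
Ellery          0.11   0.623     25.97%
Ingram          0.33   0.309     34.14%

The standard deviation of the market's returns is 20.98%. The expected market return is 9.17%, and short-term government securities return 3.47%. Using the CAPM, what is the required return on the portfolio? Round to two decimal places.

6.32%

β_Granby = 0.221 × 16.81% / 20.98% = 0.1771
β_Durant = 0.539 × 26.99% / 20.98% = 0.6934
β_Arden = 0.200 × 41.97% / 20.98% = 0.4001
β_Ellery = 0.623 × 25.97% / 20.98% = 0.7712
β_Ingram = 0.309 × 34.14% / 20.98% = 0.5028
β_P = Σ w_i β_i = 0.18×0.1771 + 0.22×0.6934 + 0.16×0.4001 + 0.11×0.7712 + 0.33×0.5028 = 0.4992
MRP = 9.17% − 3.47% = 5.70%
E(R_P) = R_f + β_P × MRP = 3.47% + 0.4992 × 5.70% = 6.32%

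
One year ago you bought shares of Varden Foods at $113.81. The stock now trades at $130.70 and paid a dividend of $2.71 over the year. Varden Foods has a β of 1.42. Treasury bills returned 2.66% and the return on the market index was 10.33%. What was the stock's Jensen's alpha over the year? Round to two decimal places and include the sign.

+3.67%

Realised HPR = (P1 + D1 − P0) / P0 = (130.70 + 2.71 − 113.81) / 113.81 = 19.60 / 113.81 = 17.2217%
MRP = 10.33% − 2.66% = 7.67%
CAPM required = R_f + β·MRP = 2.66% + 1.42 × 7.67% = 13.5514%
α = realised − required = 17.2217% − 13.5514% = +3.67%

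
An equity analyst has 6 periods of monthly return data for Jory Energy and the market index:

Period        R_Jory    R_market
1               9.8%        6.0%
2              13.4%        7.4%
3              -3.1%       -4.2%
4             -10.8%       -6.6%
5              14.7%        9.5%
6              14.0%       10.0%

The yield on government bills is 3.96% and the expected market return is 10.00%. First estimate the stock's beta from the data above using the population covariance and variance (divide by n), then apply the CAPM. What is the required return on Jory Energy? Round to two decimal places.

12.81%

Mean R_i = (9.8 + 13.4 − 3.1 − 10.8 + 14.7 + 14.0) / 6 = 6.3333%
Mean R_m = (6.0 + 7.4 − 4.2 − 6.6 + 9.5 + 10.0) / 6 = 3.6833%
Σ(R_i − R̄_i)(R_m − R̄_m) = 381.9433  ⇒  Cov = 381.9433 / 6 = 63.6572
Σ(R_m − R̄_m)² = 260.8083  ⇒  Var(R_m) = 260.8083 / 6 = 43.4681
β = Cov / Var(R_m) = 63.6572 / 43.4681 = 1.4645
MRP = 10.00% − 3.96% = 6.04%
E(R) = R_f + β × MRP = 3.96% + 1.4645 × 6.04% = 12.81%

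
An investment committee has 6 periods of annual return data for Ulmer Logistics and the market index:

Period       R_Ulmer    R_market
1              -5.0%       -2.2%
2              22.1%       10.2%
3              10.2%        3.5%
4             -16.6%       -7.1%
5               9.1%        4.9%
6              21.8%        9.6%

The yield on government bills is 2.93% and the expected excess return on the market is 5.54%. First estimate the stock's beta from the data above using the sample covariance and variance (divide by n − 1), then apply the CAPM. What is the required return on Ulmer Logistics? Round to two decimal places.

Mean R_i = (-5.0 + 22.1 + 10.2 − 16.6 + 9.1 + 21.8) / 6 = 6.9333%
Mean R_m = (-2.2 + 10.2 + 3.5 − 7.1 + 4.9 + 9.6) / 6 = 3.1500%
Σ(R_i − R̄_i)(R_m − R̄_m) = 512.8100  ⇒  Cov = 512.8100 / 5 = 102.5620
Σ(R_m − R̄_m)² = 228.1750  ⇒  Var(R_m) = 228.1750 / 5 = 45.6350
β = Cov / Var(R_m) = 102.5620 / 45.6350 = 2.2474
E(R) = R_f + β × MRP = 2.93% + 2.2474 × 5.54% = 15.38%

15.38%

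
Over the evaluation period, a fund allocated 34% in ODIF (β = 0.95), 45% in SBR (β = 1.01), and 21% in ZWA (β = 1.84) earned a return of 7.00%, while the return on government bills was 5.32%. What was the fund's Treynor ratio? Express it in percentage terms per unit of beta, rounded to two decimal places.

β_P = 0.34×0.95 + 0.45×1.01 + 0.21×1.84 = 1.1639
Treynor = (R_P − R_f) / β_P = (7.00% − 5.32%) / 1.1639 = 1.68% / 1.1639 = 1.44%

1.44%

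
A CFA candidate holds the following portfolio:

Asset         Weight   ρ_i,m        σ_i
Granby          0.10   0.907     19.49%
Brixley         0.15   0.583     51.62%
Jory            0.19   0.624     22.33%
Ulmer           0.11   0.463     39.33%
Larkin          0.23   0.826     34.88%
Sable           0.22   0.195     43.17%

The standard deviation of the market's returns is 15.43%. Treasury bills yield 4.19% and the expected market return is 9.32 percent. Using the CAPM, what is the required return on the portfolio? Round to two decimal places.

β_Granby = 0.907 × 19.49% / 15.43% = 1.1457
β_Brixley = 0.583 × 51.62% / 15.43% = 1.9504
β_Jory = 0.624 × 22.33% / 15.43% = 0.9030
β_Ulmer = 0.463 × 39.33% / 15.43% = 1.1802
β_Larkin = 0.826 × 34.88% / 15.43% = 1.8672
β_Sable = 0.195 × 43.17% / 15.43% = 0.5456
β_P = Σ w_i β_i = 0.10×1.1457 + 0.15×1.9504 + 0.19×0.9030 + 0.11×1.1802 + 0.23×1.8672 + 0.22×0.5456 = 1.2580
MRP = 9.32% − 4.19% = 5.13%
E(R_P) = R_f + β_P × MRP = 4.19% + 1.2580 × 5.13% = 10.64%

10.64%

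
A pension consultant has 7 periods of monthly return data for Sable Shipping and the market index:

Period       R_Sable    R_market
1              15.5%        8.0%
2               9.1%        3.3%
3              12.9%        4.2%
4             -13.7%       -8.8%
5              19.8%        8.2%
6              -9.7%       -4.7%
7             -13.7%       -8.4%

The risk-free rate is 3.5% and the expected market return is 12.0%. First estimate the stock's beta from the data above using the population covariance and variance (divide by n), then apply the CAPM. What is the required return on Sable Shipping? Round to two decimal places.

Mean R_i = (15.5 + 9.1 + 12.9 − 13.7 + 19.8 − 9.7 − 13.7) / 7 = 2.8857%
Mean R_m = (8.0 + 3.3 + 4.2 − 8.8 + 8.2 − 4.7 − 8.4) / 7 = 0.2571%
Σ(R_i − R̄_i)(R_m − R̄_m) = 646.6057  ⇒  Cov = 646.6057 / 7 = 92.3722
Σ(R_m − R̄_m)² = 329.3971  ⇒  Var(R_m) = 329.3971 / 7 = 47.0567
β = Cov / Var(R_m) = 92.3722 / 47.0567 = 1.9630
MRP = 12.0% − 3.5% = 8.50%
E(R) = R_f + β × MRP = 3.5% + 1.9630 × 8.5% = 20.19%

20.19%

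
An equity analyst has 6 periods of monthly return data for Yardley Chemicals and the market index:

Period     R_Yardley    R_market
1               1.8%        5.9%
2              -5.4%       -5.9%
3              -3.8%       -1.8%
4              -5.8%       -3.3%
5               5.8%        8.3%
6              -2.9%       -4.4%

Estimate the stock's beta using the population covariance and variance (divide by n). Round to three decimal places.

Mean R_i = (1.8 − 5.4 − 3.8 − 5.8 + 5.8 − 2.9) / 6 = -1.7167%
Mean R_m = (5.9 − 5.9 − 1.8 − 3.3 + 8.3 − 4.4) / 6 = -0.2000%
Σ(R_i − R̄_i)(R_m − R̄_m) = 127.3000  ⇒  Cov = 127.3000 / 6 = 21.2167
Σ(R_m − R̄_m)² = 171.7600  ⇒  Var(R_m) = 171.7600 / 6 = 28.6267
β = Cov / Var(R_m) = 21.2167 / 28.6267 = 0.7412

0.741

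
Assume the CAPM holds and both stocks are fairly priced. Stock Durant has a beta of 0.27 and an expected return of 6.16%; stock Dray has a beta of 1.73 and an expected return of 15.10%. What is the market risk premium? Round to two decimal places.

6.12%

Both satisfy E(R) = R_f + β·MRP, so the slope of the SML is
MRP = (15.10% − 6.16%) / (1.73 − 0.27) = 8.94% / 1.46 = 6.1233%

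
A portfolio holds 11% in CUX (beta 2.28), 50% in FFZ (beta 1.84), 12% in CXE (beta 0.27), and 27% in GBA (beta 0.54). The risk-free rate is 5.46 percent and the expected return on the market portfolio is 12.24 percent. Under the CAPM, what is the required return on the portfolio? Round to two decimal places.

14.61%

β_P = Σ w_i β_i = 0.11×2.28 + 0.50×1.84 + 0.12×0.27 + 0.27×0.54 = 1.3490
MRP = 12.24% − 5.46% = 6.78%
E(R_P) = R_f + β_P × MRP = 5.46% + 1.3490 × 6.78% = 14.61%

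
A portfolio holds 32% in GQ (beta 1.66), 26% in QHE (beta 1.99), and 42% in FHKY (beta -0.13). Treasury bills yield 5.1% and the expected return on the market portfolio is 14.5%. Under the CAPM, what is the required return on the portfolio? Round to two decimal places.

14.44%

β_P = Σ w_i β_i = 0.32×1.66 + 0.26×1.99 + 0.42×-0.13 = 0.9940
MRP = 14.5% − 5.1% = 9.40%
E(R_P) = R_f + β_P × MRP = 5.1% + 0.9940 × 9.4% = 14.44%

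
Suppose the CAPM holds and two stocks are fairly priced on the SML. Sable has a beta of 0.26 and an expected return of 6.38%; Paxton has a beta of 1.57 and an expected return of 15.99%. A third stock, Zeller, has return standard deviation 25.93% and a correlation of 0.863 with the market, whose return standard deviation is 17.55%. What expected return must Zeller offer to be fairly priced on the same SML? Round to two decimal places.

13.83%

MRP = (15.99% − 6.38%) / (1.57 − 0.26) = 7.3359%
R_f = 6.38% − 0.26 × 7.3359% = 4.4727%
β_Zeller = ρ·σ_i/σ_m = 0.863 × 25.93 / 17.55 = 1.2751
E(R_Zeller) = R_f + β × MRP = 4.4727% + 1.2751 × 7.3359% = 13.83%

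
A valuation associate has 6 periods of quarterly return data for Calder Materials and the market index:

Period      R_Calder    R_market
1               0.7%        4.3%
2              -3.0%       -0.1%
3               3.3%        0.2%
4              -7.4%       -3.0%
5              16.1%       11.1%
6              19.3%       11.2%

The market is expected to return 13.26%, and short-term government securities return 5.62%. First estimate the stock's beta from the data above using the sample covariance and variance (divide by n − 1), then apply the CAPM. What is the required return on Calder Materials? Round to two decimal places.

Mean R_i = (0.7 − 3.0 + 3.3 − 7.4 + 16.1 + 19.3) / 6 = 4.8333%
Mean R_m = (4.3 − 0.1 + 0.2 − 3.0 + 11.1 + 11.2) / 6 = 3.9500%
Σ(R_i − R̄_i)(R_m − R̄_m) = 306.4900  ⇒  Cov = 306.4900 / 5 = 61.2980
Σ(R_m − R̄_m)² = 182.5750  ⇒  Var(R_m) = 182.5750 / 5 = 36.5150
β = Cov / Var(R_m) = 61.2980 / 36.5150 = 1.6787
MRP = 13.26% − 5.62% = 7.64%
E(R) = R_f + β × MRP = 5.62% + 1.6787 × 7.64% = 18.45%

18.45%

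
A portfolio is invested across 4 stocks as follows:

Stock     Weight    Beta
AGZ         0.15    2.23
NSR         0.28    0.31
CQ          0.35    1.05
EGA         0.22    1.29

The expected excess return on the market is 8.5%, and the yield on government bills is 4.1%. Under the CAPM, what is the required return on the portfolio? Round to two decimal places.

β_P = Σ w_i β_i = 0.15×2.23 + 0.28×0.31 + 0.35×1.05 + 0.22×1.29 = 1.0726
E(R_P) = R_f + β_P × MRP = 4.1% + 1.0726 × 8.5% = 13.22%

13.22%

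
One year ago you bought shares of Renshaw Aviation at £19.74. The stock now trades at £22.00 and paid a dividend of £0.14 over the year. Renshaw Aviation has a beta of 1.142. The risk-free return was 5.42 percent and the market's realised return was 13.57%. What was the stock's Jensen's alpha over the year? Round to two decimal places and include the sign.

Realised HPR = (P1 + D1 − P0) / P0 = (22.00 + 0.14 − 19.74) / 19.74 = 2.40 / 19.74 = 12.1581%
MRP = 13.57% − 5.42% = 8.15%
CAPM required = R_f + β·MRP = 5.42% + 1.142 × 8.15% = 14.72730%
α = realised − required = 12.1581% − 14.72730% = -2.57%

-2.57%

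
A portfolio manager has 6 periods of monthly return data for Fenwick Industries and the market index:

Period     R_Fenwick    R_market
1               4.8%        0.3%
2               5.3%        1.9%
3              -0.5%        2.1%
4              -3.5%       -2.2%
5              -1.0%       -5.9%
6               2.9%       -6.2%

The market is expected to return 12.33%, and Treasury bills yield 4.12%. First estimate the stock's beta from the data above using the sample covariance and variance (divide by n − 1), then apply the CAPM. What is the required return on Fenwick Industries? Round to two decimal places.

Mean R_i = (4.8 + 5.3 − 0.5 − 3.5 − 1.0 + 2.9) / 6 = 1.3333%
Mean R_m = (0.3 + 1.9 + 2.1 − 2.2 − 5.9 − 6.2) / 6 = -1.6667%
Σ(R_i − R̄_i)(R_m − R̄_m) = 19.4133  ⇒  Cov = 19.4133 / 5 = 3.8827
Σ(R_m − R̄_m)² = 69.5333  ⇒  Var(R_m) = 69.5333 / 5 = 13.9067
β = Cov / Var(R_m) = 3.8827 / 13.9067 = 0.2792
MRP = 12.33% − 4.12% = 8.21%
E(R) = R_f + β × MRP = 4.12% + 0.2792 × 8.21% = 6.41%

6.41%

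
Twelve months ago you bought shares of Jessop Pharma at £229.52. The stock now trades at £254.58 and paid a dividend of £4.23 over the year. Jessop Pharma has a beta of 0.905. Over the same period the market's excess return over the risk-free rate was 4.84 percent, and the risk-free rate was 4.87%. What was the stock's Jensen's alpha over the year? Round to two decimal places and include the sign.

Realised HPR = (P1 + D1 − P0) / P0 = (254.58 + 4.23 − 229.52) / 229.52 = 29.29 / 229.52 = 12.7614%
CAPM required = R_f + β·MRP = 4.87% + 0.905 × 4.84% = 9.25020%
α = realised − required = 12.7614% − 9.25020% = +3.51%

+3.51%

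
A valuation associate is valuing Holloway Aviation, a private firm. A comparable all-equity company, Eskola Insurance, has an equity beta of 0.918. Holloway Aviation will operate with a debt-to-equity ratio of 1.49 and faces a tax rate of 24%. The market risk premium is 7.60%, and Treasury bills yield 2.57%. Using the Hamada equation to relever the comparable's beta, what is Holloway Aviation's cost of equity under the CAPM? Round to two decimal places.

β_L = β_U × [1 + (1 − t)(D/E)] = 0.918 × [1 + (1 − 0.24) × 1.49]
    = 0.918 × [1 + 0.76 × 1.49] = 0.918 × 2.1324 = 1.9575
E(R) = R_f + β_L × MRP = 2.57% + 1.9575 × 7.60% = 17.45%

17.45%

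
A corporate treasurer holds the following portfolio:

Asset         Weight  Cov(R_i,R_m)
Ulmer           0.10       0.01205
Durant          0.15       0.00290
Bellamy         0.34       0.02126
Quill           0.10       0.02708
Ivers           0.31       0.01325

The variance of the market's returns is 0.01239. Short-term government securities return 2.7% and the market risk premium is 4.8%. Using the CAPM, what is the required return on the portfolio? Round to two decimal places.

β_Ulmer = 0.01205 / 0.01239 = 0.9726
β_Durant = 0.00290 / 0.01239 = 0.2341
β_Bellamy = 0.02126 / 0.01239 = 1.7159
β_Quill = 0.02708 / 0.01239 = 2.1856
β_Ivers = 0.01325 / 0.01239 = 1.0694
β_P = Σ w_i β_i = 0.10×0.9726 + 0.15×0.2341 + 0.34×1.7159 + 0.10×2.1856 + 0.31×1.0694 = 1.2659
E(R_P) = R_f + β_P × MRP = 2.7% + 1.2659 × 4.8% = 8.78%

8.78%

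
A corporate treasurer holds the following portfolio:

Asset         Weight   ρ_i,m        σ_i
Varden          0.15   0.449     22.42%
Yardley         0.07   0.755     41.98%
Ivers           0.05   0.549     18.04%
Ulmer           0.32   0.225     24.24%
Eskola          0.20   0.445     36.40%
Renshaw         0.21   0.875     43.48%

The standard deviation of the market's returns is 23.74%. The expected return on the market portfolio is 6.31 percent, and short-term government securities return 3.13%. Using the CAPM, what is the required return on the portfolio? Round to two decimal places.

5.43%

β_Varden = 0.449 × 22.42% / 23.74% = 0.4240
β_Yardley = 0.755 × 41.98% / 23.74% = 1.3351
β_Ivers = 0.549 × 18.04% / 23.74% = 0.4172
β_Ulmer = 0.225 × 24.24% / 23.74% = 0.2297
β_Eskola = 0.445 × 36.40% / 23.74% = 0.6823
β_Renshaw = 0.875 × 43.48% / 23.74% = 1.6026
β_P = Σ w_i β_i = 0.15×0.4240 + 0.07×1.3351 + 0.05×0.4172 + 0.32×0.2297 + 0.20×0.6823 + 0.21×1.6026 = 0.7244
MRP = 6.31% − 3.13% = 3.18%
E(R_P) = R_f + β_P × MRP = 3.13% + 0.7244 × 3.18% = 5.43%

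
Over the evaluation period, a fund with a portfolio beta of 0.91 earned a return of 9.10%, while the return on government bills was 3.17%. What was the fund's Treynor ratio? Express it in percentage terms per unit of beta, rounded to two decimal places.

6.52%

Treynor = (R_P − R_f) / β_P = (9.10% − 3.17%) / 0.9100 = 5.93% / 0.9100 = 6.52%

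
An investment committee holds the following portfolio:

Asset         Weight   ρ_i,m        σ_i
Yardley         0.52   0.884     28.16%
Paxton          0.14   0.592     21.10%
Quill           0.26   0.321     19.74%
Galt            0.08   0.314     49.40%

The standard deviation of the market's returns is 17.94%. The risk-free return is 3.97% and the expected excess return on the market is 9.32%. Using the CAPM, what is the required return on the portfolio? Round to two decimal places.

13.10%

β_Yardley = 0.884 × 28.16% / 17.94% = 1.3876
β_Paxton = 0.592 × 21.10% / 17.94% = 0.6963
β_Quill = 0.321 × 19.74% / 17.94% = 0.3532
β_Galt = 0.314 × 49.40% / 17.94% = 0.8646
β_P = Σ w_i β_i = 0.52×1.3876 + 0.14×0.6963 + 0.26×0.3532 + 0.08×0.8646 = 0.9800
E(R_P) = R_f + β_P × MRP = 3.97% + 0.9800 × 9.32% = 13.10%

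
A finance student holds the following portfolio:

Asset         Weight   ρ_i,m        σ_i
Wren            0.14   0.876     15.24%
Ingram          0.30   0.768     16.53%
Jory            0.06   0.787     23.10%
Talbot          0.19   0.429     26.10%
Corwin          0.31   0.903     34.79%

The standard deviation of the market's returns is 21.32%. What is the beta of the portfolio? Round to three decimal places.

0.874

β_Wren = 0.876 × 15.24% / 21.32% = 0.6262
β_Ingram = 0.768 × 16.53% / 21.32% = 0.5955
β_Jory = 0.787 × 23.10% / 21.32% = 0.8527
β_Talbot = 0.429 × 26.10% / 21.32% = 0.5252
β_Corwin = 0.903 × 34.79% / 21.32% = 1.4735
β_P = Σ w_i β_i = 0.14×0.6262 + 0.30×0.5955 + 0.06×0.8527 + 0.19×0.5252 + 0.31×1.4735 = 0.8741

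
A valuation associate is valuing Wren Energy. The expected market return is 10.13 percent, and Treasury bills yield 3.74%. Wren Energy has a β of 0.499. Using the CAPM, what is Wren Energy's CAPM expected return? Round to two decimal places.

Market risk premium = E(R_m) − R_f = 10.13% − 3.74% = 6.39%
E(R) = R_f + β × MRP = 3.74% + 0.499 × 6.39% = 6.93%

6.93%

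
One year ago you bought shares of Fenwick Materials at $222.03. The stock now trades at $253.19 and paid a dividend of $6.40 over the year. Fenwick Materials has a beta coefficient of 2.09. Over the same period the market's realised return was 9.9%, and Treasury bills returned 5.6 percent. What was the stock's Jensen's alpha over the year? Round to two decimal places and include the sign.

+2.33%

Realised HPR = (P1 + D1 − P0) / P0 = (253.19 + 6.40 − 222.03) / 222.03 = 37.56 / 222.03 = 16.9166%
MRP = 9.9% − 5.6% = 4.30%
CAPM required = R_f + β·MRP = 5.6% + 2.09 × 4.3% = 14.5870%
α = realised − required = 16.9166% − 14.5870% = +2.33%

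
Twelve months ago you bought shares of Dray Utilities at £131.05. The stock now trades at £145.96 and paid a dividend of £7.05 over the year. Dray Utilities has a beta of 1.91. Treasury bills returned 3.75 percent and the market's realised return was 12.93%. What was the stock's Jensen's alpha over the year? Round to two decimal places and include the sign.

-4.53%

Realised HPR = (P1 + D1 − P0) / P0 = (145.96 + 7.05 − 131.05) / 131.05 = 21.96 / 131.05 = 16.7570%
MRP = 12.93% − 3.75% = 9.18%
CAPM required = R_f + β·MRP = 3.75% + 1.91 × 9.18% = 21.2838%
α = realised − required = 16.7570% − 21.2838% = -4.53%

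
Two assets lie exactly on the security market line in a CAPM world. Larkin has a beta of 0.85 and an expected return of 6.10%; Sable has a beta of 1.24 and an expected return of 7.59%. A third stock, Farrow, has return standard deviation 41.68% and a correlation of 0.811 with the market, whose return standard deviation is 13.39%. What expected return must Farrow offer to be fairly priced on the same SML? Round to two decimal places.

MRP = (7.59% − 6.10%) / (1.24 − 0.85) = 3.8205%
R_f = 6.10% − 0.85 × 3.8205% = 2.8526%
β_Farrow = ρ·σ_i/σ_m = 0.811 × 41.68 / 13.39 = 2.5245
E(R_Farrow) = R_f + β × MRP = 2.8526% + 2.5245 × 3.8205% = 12.50%

12.50%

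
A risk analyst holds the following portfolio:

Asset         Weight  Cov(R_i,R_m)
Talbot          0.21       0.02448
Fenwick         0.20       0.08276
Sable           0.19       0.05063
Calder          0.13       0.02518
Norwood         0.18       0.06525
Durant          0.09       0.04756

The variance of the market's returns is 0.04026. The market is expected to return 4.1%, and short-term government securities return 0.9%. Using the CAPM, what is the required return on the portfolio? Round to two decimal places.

4.92%

β_Talbot = 0.02448 / 0.04026 = 0.6080
β_Fenwick = 0.08276 / 0.04026 = 2.0556
β_Sable = 0.05063 / 0.04026 = 1.2576
β_Calder = 0.02518 / 0.04026 = 0.6254
β_Norwood = 0.06525 / 0.04026 = 1.6207
β_Durant = 0.04756 / 0.04026 = 1.1813
β_P = Σ w_i β_i = 0.21×0.6080 + 0.20×2.0556 + 0.19×1.2576 + 0.13×0.6254 + 0.18×1.6207 + 0.09×1.1813 = 1.2571
MRP = 4.1% − 0.9% = 3.20%
E(R_P) = R_f + β_P × MRP = 0.9% + 1.2571 × 3.2% = 4.92%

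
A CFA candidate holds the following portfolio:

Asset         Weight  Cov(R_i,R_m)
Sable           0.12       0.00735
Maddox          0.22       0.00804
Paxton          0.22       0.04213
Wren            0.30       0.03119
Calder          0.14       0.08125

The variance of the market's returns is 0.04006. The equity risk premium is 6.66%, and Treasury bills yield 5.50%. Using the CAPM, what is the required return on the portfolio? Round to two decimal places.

10.93%

β_Sable = 0.00735 / 0.04006 = 0.1835
β_Maddox = 0.00804 / 0.04006 = 0.2007
β_Paxton = 0.04213 / 0.04006 = 1.0517
β_Wren = 0.03119 / 0.04006 = 0.7786
β_Calder = 0.08125 / 0.04006 = 2.0282
β_P = Σ w_i β_i = 0.12×0.1835 + 0.22×0.2007 + 0.22×1.0517 + 0.30×0.7786 + 0.14×2.0282 = 0.8151
E(R_P) = R_f + β_P × MRP = 5.50% + 0.8151 × 6.66% = 10.93%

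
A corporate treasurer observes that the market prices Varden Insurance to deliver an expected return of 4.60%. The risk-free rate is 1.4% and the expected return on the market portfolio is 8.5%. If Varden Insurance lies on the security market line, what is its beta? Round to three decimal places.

0.451

MRP = 8.5% − 1.4% = 7.10%
β = (E(R) − R_f) / MRP = (4.60% − 1.4%) / 7.1% = 3.20% / 7.1% = 0.451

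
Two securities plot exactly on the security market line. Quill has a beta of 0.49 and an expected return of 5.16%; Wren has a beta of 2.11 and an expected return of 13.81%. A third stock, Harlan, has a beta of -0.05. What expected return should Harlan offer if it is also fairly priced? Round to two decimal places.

2.28%

MRP (SML slope) = (13.81% − 5.16%) / (2.11 − 0.49) = 8.65% / 1.62 = 5.3395%
R_f (intercept) = 5.16% − 0.49 × 5.3395% = 2.5436%
E(R_Harlan) = R_f + β × MRP = 2.5436% + -0.05 × 5.3395% = 2.28%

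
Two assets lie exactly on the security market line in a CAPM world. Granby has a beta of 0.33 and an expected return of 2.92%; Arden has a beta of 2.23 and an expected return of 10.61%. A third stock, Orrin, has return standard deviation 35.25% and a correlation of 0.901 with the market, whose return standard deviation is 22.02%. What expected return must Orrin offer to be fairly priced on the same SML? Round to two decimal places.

7.42%

MRP = (10.61% − 2.92%) / (2.23 − 0.33) = 4.0474%
R_f = 2.92% − 0.33 × 4.0474% = 1.5844%
β_Orrin = ρ·σ_i/σ_m = 0.901 × 35.25 / 22.02 = 1.4423
E(R_Orrin) = R_f + β × MRP = 1.5844% + 1.4423 × 4.0474% = 7.42%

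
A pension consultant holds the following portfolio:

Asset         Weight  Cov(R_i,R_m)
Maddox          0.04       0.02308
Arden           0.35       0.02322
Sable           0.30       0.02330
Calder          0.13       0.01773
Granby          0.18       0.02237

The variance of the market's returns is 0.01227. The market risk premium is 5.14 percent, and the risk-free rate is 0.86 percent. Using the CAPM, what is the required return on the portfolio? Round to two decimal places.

β_Maddox = 0.02308 / 0.01227 = 1.8810
β_Arden = 0.02322 / 0.01227 = 1.8924
β_Sable = 0.02330 / 0.01227 = 1.8989
β_Calder = 0.01773 / 0.01227 = 1.4450
β_Granby = 0.02237 / 0.01227 = 1.8231
β_P = Σ w_i β_i = 0.04×1.8810 + 0.35×1.8924 + 0.30×1.8989 + 0.13×1.4450 + 0.18×1.8231 = 1.8233
E(R_P) = R_f + β_P × MRP = 0.86% + 1.8233 × 5.14% = 10.23%

10.23%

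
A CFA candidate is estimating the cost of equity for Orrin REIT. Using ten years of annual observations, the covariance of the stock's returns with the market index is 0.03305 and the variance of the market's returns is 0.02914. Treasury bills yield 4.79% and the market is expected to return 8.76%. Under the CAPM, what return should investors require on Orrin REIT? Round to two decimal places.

β = Cov(R_i, R_m) / Var(R_m) = 0.03305 / 0.02914 = 1.1342
MRP = 8.76% − 4.79% = 3.97%
E(R) = R_f + β × MRP = 4.79% + 1.1342 × 3.97% = 9.29%

9.29%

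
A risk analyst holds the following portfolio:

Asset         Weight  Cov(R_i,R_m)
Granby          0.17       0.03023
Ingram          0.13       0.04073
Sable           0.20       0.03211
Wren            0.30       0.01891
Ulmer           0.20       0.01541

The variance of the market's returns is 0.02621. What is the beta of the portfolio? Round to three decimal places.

0.977

β_Granby = 0.03023 / 0.02621 = 1.1534
β_Ingram = 0.04073 / 0.02621 = 1.5540
β_Sable = 0.03211 / 0.02621 = 1.2251
β_Wren = 0.01891 / 0.02621 = 0.7215
β_Ulmer = 0.01541 / 0.02621 = 0.5879
β_P = Σ w_i β_i = 0.17×1.1534 + 0.13×1.5540 + 0.20×1.2251 + 0.30×0.7215 + 0.20×0.5879 = 0.9771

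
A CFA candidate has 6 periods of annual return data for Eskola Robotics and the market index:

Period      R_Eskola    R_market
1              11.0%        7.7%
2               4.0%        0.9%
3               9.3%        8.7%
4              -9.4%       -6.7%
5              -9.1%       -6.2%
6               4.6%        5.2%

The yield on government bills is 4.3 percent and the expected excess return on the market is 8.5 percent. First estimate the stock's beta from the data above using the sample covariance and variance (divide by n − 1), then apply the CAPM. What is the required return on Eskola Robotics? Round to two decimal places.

15.20%

Mean R_i = (11.0 + 4.0 + 9.3 − 9.4 − 9.1 + 4.6) / 6 = 1.7333%
Mean R_m = (7.7 + 0.9 + 8.7 − 6.7 − 6.2 + 5.2) / 6 = 1.6000%
Σ(R_i − R̄_i)(R_m − R̄_m) = 295.8900  ⇒  Cov = 295.8900 / 5 = 59.1780
Σ(R_m − R̄_m)² = 230.8000  ⇒  Var(R_m) = 230.8000 / 5 = 46.1600
β = Cov / Var(R_m) = 59.1780 / 46.1600 = 1.2820
E(R) = R_f + β × MRP = 4.3% + 1.2820 × 8.5% = 15.20%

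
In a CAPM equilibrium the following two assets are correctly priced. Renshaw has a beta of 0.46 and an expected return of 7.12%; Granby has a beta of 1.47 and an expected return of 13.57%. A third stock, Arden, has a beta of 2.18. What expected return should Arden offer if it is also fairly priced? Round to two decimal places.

MRP (SML slope) = (13.57% − 7.12%) / (1.47 − 0.46) = 6.45% / 1.01 = 6.3861%
R_f (intercept) = 7.12% − 0.46 × 6.3861% = 4.1824%
E(R_Arden) = R_f + β × MRP = 4.1824% + 2.18 × 6.3861% = 18.10%

18.10%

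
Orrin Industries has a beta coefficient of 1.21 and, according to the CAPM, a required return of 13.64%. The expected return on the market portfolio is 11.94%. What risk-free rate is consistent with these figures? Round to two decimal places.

E(R) = R_f + β(E(R_m) − R_f) = R_f(1 − β) + β·E(R_m)
13.64% = R_f × (1 − 1.21) + 1.21 × 11.94%
13.64% = R_f × -0.21 + 14.4474%
R_f = (13.64% − 14.4474%) / -0.21 = 3.84%

3.84%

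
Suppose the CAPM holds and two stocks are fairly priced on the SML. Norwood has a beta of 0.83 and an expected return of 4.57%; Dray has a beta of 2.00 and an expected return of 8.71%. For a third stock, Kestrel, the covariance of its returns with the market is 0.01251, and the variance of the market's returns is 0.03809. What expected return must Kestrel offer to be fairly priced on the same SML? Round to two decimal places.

MRP = (8.71% − 4.57%) / (2.00 − 0.83) = 3.5385%
R_f = 4.57% − 0.83 × 3.5385% = 1.6330%
β_Kestrel = Cov / Var(R_m) = 0.01251 / 0.03809 = 0.3284
E(R_Kestrel) = R_f + β × MRP = 1.6330% + 0.3284 × 3.5385% = 2.80%

2.80%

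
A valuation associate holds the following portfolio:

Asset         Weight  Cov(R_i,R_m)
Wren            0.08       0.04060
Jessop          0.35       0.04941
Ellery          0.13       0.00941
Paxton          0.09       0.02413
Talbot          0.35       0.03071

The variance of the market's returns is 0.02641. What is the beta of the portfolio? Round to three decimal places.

β_Wren = 0.04060 / 0.02641 = 1.5373
β_Jessop = 0.04941 / 0.02641 = 1.8709
β_Ellery = 0.00941 / 0.02641 = 0.3563
β_Paxton = 0.02413 / 0.02641 = 0.9137
β_Talbot = 0.03071 / 0.02641 = 1.1628
β_P = Σ w_i β_i = 0.08×1.5373 + 0.35×1.8709 + 0.13×0.3563 + 0.09×0.9137 + 0.35×1.1628 = 1.3133

1.313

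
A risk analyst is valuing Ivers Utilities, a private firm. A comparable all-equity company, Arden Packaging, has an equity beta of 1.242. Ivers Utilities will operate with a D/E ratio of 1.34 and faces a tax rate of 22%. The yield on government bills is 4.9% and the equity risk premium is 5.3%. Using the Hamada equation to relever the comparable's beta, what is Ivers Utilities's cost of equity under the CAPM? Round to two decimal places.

β_L = β_U × [1 + (1 − t)(D/E)] = 1.242 × [1 + (1 − 0.22) × 1.34]
    = 1.242 × [1 + 0.78 × 1.34] = 1.242 × 2.0452 = 2.5401
E(R) = R_f + β_L × MRP = 4.9% + 2.5401 × 5.3% = 18.36%

18.36%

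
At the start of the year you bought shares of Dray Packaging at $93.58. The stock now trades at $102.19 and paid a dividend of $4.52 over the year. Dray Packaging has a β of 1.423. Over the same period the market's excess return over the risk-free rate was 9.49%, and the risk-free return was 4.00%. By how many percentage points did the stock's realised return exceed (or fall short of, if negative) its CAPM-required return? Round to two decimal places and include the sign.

Realised HPR = (P1 + D1 − P0) / P0 = (102.19 + 4.52 − 93.58) / 93.58 = 13.13 / 93.58 = 14.0308%
CAPM required = R_f + β·MRP = 4.00% + 1.423 × 9.49% = 17.50427%
α = realised − required = 14.0308% − 17.50427% = -3.47%

-3.47%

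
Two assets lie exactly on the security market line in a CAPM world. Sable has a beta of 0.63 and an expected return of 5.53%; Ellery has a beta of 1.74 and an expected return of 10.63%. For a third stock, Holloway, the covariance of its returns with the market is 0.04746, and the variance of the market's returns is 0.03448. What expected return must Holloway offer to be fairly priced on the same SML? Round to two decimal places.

8.96%

MRP = (10.63% − 5.53%) / (1.74 − 0.63) = 4.5946%
R_f = 5.53% − 0.63 × 4.5946% = 2.6354%
β_Holloway = Cov / Var(R_m) = 0.04746 / 0.03448 = 1.3765
E(R_Holloway) = R_f + β × MRP = 2.6354% + 1.3765 × 4.5946% = 8.96%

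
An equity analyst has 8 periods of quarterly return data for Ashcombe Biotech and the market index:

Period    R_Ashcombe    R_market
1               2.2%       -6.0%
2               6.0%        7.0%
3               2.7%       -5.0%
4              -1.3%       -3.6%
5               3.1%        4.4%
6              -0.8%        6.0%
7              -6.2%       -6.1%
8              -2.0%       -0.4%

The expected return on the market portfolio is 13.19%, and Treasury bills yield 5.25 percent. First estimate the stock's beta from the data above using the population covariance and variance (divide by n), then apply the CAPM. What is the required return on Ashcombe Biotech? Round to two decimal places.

Mean R_i = (2.2 + 6.0 + 2.7 − 1.3 + 3.1 − 0.8 − 6.2 − 2.0) / 8 = 0.4625%
Mean R_m = (-6.0 + 7.0 − 5.0 − 3.6 + 4.4 + 6.0 − 6.1 − 0.4) / 8 = -0.4625%
Σ(R_i − R̄_i)(R_m − R̄_m) = 69.1513  ⇒  Cov = 69.1513 / 8 = 8.6439
Σ(R_m − R̄_m)² = 213.9788  ⇒  Var(R_m) = 213.9788 / 8 = 26.7474
β = Cov / Var(R_m) = 8.6439 / 26.7474 = 0.3232
MRP = 13.19% − 5.25% = 7.94%
E(R) = R_f + β × MRP = 5.25% + 0.3232 × 7.94% = 7.82%

7.82%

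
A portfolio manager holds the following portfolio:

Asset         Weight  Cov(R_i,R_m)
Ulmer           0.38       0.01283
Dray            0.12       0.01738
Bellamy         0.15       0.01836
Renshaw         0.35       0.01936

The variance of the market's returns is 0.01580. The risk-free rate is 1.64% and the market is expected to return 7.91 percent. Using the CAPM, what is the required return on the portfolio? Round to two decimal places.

8.18%

β_Ulmer = 0.01283 / 0.01580 = 0.8120
β_Dray = 0.01738 / 0.01580 = 1.1000
β_Bellamy = 0.01836 / 0.01580 = 1.1620
β_Renshaw = 0.01936 / 0.01580 = 1.2253
β_P = Σ w_i β_i = 0.38×0.8120 + 0.12×1.1000 + 0.15×1.1620 + 0.35×1.2253 = 1.0437
MRP = 7.91% − 1.64% = 6.27%
E(R_P) = R_f + β_P × MRP = 1.64% + 1.0437 × 6.27% = 8.18%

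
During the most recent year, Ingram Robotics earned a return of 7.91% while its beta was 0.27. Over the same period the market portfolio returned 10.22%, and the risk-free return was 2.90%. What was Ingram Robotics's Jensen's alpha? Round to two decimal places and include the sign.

+3.03%

Market excess return = 10.22% − 2.90% = 7.32%
CAPM benchmark = R_f + β(R_m − R_f) = 2.90% + 0.27 × 7.32% = 4.8764%
α = actual − benchmark = 7.91% − 4.8764% = +3.03%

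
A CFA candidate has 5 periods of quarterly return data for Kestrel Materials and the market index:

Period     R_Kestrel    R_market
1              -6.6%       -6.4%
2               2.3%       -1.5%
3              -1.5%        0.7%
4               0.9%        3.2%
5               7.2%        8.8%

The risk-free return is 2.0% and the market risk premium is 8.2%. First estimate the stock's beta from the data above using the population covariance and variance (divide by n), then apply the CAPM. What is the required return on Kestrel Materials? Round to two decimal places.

8.58%

Mean R_i = (-6.6 + 2.3 − 1.5 + 0.9 + 7.2) / 5 = 0.4600%
Mean R_m = (-6.4 − 1.5 + 0.7 + 3.2 + 8.8) / 5 = 0.9600%
Σ(R_i − R̄_i)(R_m − R̄_m) = 101.7720  ⇒  Cov = 101.7720 / 5 = 20.3544
Σ(R_m − R̄_m)² = 126.7720  ⇒  Var(R_m) = 126.7720 / 5 = 25.3544
β = Cov / Var(R_m) = 20.3544 / 25.3544 = 0.8028
E(R) = R_f + β × MRP = 2.0% + 0.8028 × 8.2% = 8.58%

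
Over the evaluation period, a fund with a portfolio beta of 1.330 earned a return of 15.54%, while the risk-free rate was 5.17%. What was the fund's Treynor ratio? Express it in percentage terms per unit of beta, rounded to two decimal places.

Treynor = (R_P − R_f) / β_P = (15.54% − 5.17%) / 1.3300 = 10.37% / 1.3300 = 7.80%

7.80%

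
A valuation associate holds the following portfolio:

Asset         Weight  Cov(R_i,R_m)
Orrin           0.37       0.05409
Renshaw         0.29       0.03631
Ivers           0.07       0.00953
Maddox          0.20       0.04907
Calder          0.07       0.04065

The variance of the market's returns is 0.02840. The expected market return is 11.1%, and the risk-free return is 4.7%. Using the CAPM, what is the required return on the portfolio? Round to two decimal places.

14.59%

β_Orrin = 0.05409 / 0.02840 = 1.9046
β_Renshaw = 0.03631 / 0.02840 = 1.2785
β_Ivers = 0.00953 / 0.02840 = 0.3356
β_Maddox = 0.04907 / 0.02840 = 1.7278
β_Calder = 0.04065 / 0.02840 = 1.4313
β_P = Σ w_i β_i = 0.37×1.9046 + 0.29×1.2785 + 0.07×0.3356 + 0.20×1.7278 + 0.07×1.4313 = 1.5447
MRP = 11.1% − 4.7% = 6.40%
E(R_P) = R_f + β_P × MRP = 4.7% + 1.5447 × 6.4% = 14.59%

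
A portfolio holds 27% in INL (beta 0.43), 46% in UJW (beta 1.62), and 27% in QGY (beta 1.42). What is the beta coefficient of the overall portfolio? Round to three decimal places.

β_P = Σ w_i β_i = 0.27×0.43 + 0.46×1.62 + 0.27×1.42 = 1.2447

1.245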